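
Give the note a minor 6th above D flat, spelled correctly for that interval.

Bbb

A sixth above D lands on the letter B.
A minor sixth spans 8 semitones, so Db moves to pitch class 9. On the letter B that is Bbb.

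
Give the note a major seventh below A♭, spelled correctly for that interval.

Bbb

A down a major seventh is Bb, so the target letter is B.
From Ab, a major seventh is 11 semitones down: Bbb.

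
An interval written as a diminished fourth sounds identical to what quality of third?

major

A diminished fourth spans 4 semitones.
A third spanning 4 semitones is major (the major third is 4).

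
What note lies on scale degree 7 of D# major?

C##

Degree 7 takes the letter 6 steps above D, which is C.
In major, degree 7 sits 11 semitones above the tonic. D# + 11 semitones is pitch class 2, spelled on C as C##.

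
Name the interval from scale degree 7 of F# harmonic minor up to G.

Scale degree 7 of F# harmonic minor is E#.
E# up to G: letters E→G make it a third; 2 semitones makes it diminished.

diminished third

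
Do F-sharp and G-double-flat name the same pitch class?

No

F# is pitch class 6; Gbb is pitch class 5.
The pitch classes differ (6 vs. 5), so they are not enharmonic equivalents.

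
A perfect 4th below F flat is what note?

F down a perfect fourth is C, so the target letter is C.
From Fb, a perfect fourth is 5 semitones down: Cb.

Cb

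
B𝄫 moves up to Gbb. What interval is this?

minor sixth

Counting letters B–C–D–E–F–G gives a sixth.
Bbb→Gbb = 8 semitones, 1 narrower than the major sixth (9), so minor.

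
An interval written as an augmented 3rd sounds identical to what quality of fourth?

An augmented third spans 5 semitones.
A fourth spanning 5 semitones is perfect (the perfect fourth is 5).

perfect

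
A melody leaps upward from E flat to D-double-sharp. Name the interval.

doubly augmented seventh

The letter names run E→D, a span of 6 letter steps, so the interval is some kind of seventh.
Eb to D## is 13 semitones. A major seventh is 11, so 13 makes it doubly augmented.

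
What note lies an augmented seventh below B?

Cb

A seventh below B lands on the letter C.
An augmented seventh spans 12 semitones, so B moves to pitch class 11. On the letter C that is Cb.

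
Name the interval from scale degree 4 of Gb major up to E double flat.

minor third

Scale degree 4 of Gb major is Cb.
Cb up to Ebb: letters C→E make it a third; 3 semitones makes it minor.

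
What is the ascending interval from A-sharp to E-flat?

The letter names run A→E, a span of 4 letter steps, so the interval is some kind of fifth.
A# to Eb is 5 semitones. A perfect fifth is 7, so 5 makes it doubly diminished.

doubly diminished fifth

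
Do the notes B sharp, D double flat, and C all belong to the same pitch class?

B# is pitch class 0; Dbb is pitch class 0; C is pitch class 0.
All spellings map to pitch class 0, so they are enharmonically equivalent.

Yes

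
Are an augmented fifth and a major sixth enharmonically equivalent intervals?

An augmented fifth spans 8 semitones; a major sixth spans 9.
The spans differ, so they are not enharmonic equivalents.

No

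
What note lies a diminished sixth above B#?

B up a major sixth is G#, so the target letter is G.
From B#, a diminished sixth is 7 semitones up: G.

G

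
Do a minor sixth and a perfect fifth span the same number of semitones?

No

A minor sixth spans 8 semitones; a perfect fifth spans 7.
The spans differ, so they are not enharmonic equivalents.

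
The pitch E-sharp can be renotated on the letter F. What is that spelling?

E# is pitch class 5. The letter F alone is pitch class 5.
Pitch class 5 on F needs no accidental: F.

F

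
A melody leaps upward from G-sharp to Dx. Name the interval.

augmented fifth

Counting letters G–A–B–C–D gives a fifth.
G#→D## = 8 semitones, 1 wider than the perfect fifth (7), so augmented.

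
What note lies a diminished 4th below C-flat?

A fourth below C lands on the letter G.
A diminished fourth spans 4 semitones, so Cb moves to pitch class 7. On the letter G that is G.

G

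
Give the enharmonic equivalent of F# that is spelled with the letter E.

Plain E sits 2 semitones below F#, so on the letter E the same pitch needs a double sharp: E##.

E##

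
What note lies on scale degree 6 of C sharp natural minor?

A

Degree 6 takes the letter 5 steps above C, which is A.
In natural minor, degree 6 sits 8 semitones above the tonic. C# + 8 semitones is pitch class 9, spelled on A as A.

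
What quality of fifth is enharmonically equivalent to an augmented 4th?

An augmented fourth spans 6 semitones.
A fifth spanning 6 semitones is diminished (the perfect fifth is 7).

diminished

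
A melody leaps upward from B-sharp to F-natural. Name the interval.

doubly diminished fifth

Counting letters B–C–D–E–F gives a fifth.
B#→F = 5 semitones, 2 narrower than the perfect fifth (7), so doubly diminished.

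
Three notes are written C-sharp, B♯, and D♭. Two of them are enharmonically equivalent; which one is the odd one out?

B#

In 12-tone equal temperament, enharmonic equivalents share a pitch class. C# is pitch class 1; B# is pitch class 0; Db is pitch class 1.
C# and Db share pitch class 1, while B# is pitch class 0.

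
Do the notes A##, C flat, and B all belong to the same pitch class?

Yes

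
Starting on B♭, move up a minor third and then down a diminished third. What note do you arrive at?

B

A minor third up from Bb is Db (letter D, 3 semitones up).
A diminished third down from Db is B (letter B, 2 semitones down).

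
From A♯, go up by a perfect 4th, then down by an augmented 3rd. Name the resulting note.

A perfect fourth up from A# is D# (letter D, 5 semitones up).
An augmented third down from D# is Bb (letter B, 5 semitones down).

Bb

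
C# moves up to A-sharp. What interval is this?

Counting letters C–D–E–F–G–A gives a sixth.
C#→A# = 9 semitones, exactly the major sixth.

major sixth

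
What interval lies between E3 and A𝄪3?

doubly augmented fourth

Counting letters E–F–G–A gives a fourth.
E→A## = 7 semitones, 2 wider than the perfect fourth (5), so doubly augmented.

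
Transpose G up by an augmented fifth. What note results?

G up a perfect fifth is D, so the target letter is D.
From G, an augmented fifth is 8 semitones up: D#.

D#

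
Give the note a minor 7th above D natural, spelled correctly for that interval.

D up a major seventh is C#, so the target letter is C.
From D, a minor seventh is 10 semitones up: C.

C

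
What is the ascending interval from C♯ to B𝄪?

The letter names run C→B, a span of 6 letter steps, so the interval is some kind of seventh.
C# to B## is 12 semitones. A major seventh is 11, so 12 makes it augmented.

augmented seventh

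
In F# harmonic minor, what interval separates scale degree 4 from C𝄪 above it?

augmented second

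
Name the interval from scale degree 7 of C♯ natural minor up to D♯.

major third

Scale degree 7 of C# natural minor is B.
B up to D#: letters B→D make it a third; 4 semitones makes it major.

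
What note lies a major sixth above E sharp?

C##

E up a major sixth is C#, so the target letter is C.
From E#, a major sixth is 9 semitones up: C##.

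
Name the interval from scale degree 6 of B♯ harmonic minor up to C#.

Scale degree 6 of B# harmonic minor is G#.
G# up to C#: letters G→C make it a fourth; 5 semitones makes it perfect.

perfect fourth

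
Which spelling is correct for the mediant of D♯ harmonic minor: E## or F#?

Each scale degree takes a distinct letter name. Degree 3 of a scale on D must use the letter F.
F# and E## are enharmonically the same pitch, but only F# uses the letter F, so it is the correct spelling here.

F#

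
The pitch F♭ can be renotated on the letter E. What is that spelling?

E

Fb is pitch class 4. The letter E alone is pitch class 4.
Pitch class 4 on E needs no accidental: E.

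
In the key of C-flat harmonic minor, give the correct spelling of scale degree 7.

The Cb harmonic minor scale runs Cb Db Ebb Fb Gb Abb Bb.
Degree 7 is Bb.

Bb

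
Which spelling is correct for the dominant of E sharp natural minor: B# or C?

Each scale degree takes a distinct letter name. Degree 5 of a scale on E must use the letter B.
B# and C are enharmonically the same pitch, but only B# uses the letter B, so it is the correct spelling here.

B#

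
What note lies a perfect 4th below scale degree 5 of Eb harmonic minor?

F

Scale degree 5 of Eb harmonic minor is Bb.
A perfect fourth (5 semitones) below Bb lands on the letter F, giving F.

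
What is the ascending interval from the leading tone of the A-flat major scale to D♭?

The leading tone of Ab major is G.
G up to Db: letters G→D make it a fifth; 6 semitones makes it diminished.

diminished fifth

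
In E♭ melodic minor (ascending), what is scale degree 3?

Gb

The Eb melodic minor (ascending) scale runs Eb F Gb Ab Bb C D.
Degree 3 is Gb.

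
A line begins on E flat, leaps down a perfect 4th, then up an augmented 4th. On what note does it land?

A perfect fourth down from Eb is Bb (letter B, 5 semitones down).
An augmented fourth up from Bb is E (letter E, 6 semitones up).

E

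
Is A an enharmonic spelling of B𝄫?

Yes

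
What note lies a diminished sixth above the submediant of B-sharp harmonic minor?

Eb

The submediant of B# harmonic minor is G#.
A diminished sixth (7 semitones) above G# lands on the letter E, giving Eb.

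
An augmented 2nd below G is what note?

G down a major second is F, so the target letter is F.
From G, an augmented second is 3 semitones down: Fb.

Fb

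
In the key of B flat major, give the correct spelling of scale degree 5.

F

Degree 5 takes the letter 4 steps above B, which is F.
In major, degree 5 sits 7 semitones above the tonic. Bb + 7 semitones is pitch class 5, spelled on F as F.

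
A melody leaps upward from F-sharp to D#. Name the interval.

The letter names run F→D, a span of 5 letter steps, so the interval is some kind of sixth.
F# to D# is 9 semitones. A major sixth is 9, so 9 makes it major.

major sixth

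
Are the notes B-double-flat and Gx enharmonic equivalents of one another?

Yes

Bbb is pitch class 9; G## is pitch class 9.
All spellings map to pitch class 9, so they are enharmonically equivalent.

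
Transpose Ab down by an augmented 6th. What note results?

A sixth below A lands on the letter C.
An augmented sixth spans 10 semitones, so Ab moves to pitch class 10. On the letter C that is Cbb.

Cbb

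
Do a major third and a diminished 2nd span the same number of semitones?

No

A major third spans 4 semitones; a diminished second spans 0.
The spans differ, so they are not enharmonic equivalents.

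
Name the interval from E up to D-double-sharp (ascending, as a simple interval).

The letter names run E→D, a span of 6 letter steps, so the interval is some kind of seventh.
E to D## is 12 semitones. A major seventh is 11, so 12 makes it augmented.

augmented seventh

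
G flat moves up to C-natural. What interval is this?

augmented fourth

Counting letters G–A–B–C gives a fourth.
Gb→C = 6 semitones, 1 wider than the perfect fourth (5), so augmented.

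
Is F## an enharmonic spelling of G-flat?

No

Two spellings are enharmonically equivalent only if they share a pitch class.
Here F## → 7, Gb → 6; 6 ≠ 7, so they are not.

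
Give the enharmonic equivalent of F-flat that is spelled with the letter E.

E

Plain E sits at the same pitch as Fb, so on the letter E the same pitch needs a natural: E.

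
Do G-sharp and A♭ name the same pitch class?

Yes

G# = pitch class 8 and Ab = pitch class 8 — the same pitch class, so they are enharmonic equivalents.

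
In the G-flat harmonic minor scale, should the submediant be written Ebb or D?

Each scale degree takes a distinct letter name. Degree 6 of a scale on G must use the letter E.
Ebb and D are enharmonically the same pitch, but only Ebb uses the letter E, so it is the correct spelling here.

Ebb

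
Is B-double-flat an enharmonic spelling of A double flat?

Two spellings are enharmonically equivalent only if they share a pitch class.
Here Bbb → 9, Abb → 7; 7 ≠ 9, so they are not.

No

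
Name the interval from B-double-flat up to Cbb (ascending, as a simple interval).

Counting letters B–C gives a second.
Bbb→Cbb = 1 semitone, 1 narrower than the major second (2), so minor.

minor second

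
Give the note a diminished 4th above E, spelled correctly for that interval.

Ab

E up a perfect fourth is A, so the target letter is A.
From E, a diminished fourth is 4 semitones up: Ab.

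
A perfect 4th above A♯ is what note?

A fourth above A lands on the letter D.
A perfect fourth spans 5 semitones, so A# moves to pitch class 3. On the letter D that is D#.

D#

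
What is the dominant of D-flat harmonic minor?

Ab

The Db harmonic minor scale runs Db Eb Fb Gb Ab Bbb C.
Degree 5 is Ab.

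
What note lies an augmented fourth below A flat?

A down a perfect fourth is E, so the target letter is E.
From Ab, an augmented fourth is 6 semitones down: Ebb.

Ebb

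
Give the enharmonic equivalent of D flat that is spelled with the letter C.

C#

Plain C sits 1 semitone below Db, so on the letter C the same pitch needs a sharp: C#.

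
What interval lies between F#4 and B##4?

doubly augmented fourth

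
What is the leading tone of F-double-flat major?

Ebb

Degree 7 takes the letter 6 steps above F, which is E.
In major, degree 7 sits 11 semitones above the tonic. Fbb + 11 semitones is pitch class 2, spelled on E as Ebb.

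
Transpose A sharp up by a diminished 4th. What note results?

D

A fourth above A lands on the letter D.
A diminished fourth spans 4 semitones, so A# moves to pitch class 2. On the letter D that is D.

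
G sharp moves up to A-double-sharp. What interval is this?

The letter names run G→A, a span of 1 letter step, so the interval is some kind of second.
G# to A## is 3 semitones. A major second is 2, so 3 makes it augmented.

augmented second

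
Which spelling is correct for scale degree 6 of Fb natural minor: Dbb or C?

Dbb

Each scale degree takes a distinct letter name. Degree 6 of a scale on F must use the letter D.
Dbb and C are enharmonically the same pitch, but only Dbb uses the letter D, so it is the correct spelling here.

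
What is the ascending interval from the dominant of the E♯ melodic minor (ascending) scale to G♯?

minor sixth

The dominant of E# melodic minor (ascending) is B#.
B# up to G#: letters B→G make it a sixth; 8 semitones makes it minor.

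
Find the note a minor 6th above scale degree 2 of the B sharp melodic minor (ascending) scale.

A#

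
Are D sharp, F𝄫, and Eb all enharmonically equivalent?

Yes

D# = pitch class 3 and Fbb = pitch class 3 and Eb = pitch class 3 — the same pitch class, so they are enharmonic equivalents.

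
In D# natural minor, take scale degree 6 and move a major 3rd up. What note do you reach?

Scale degree 6 of D# natural minor is B.
A major third (4 semitones) above B lands on the letter D, giving D#.

D#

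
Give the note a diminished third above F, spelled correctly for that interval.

Abb

F up a major third is A, so the target letter is A.
From F, a diminished third is 2 semitones up: Abb.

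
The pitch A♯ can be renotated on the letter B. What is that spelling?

Plain B sits 1 semitone above A#, so on the letter B the same pitch needs a flat: Bb.

Bb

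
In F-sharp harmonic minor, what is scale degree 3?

A

The F# harmonic minor scale runs F# G# A B C# D E#.
Degree 3 is A.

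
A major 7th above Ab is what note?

G

A seventh above A lands on the letter G.
A major seventh spans 11 semitones, so Ab moves to pitch class 7. On the letter G that is G.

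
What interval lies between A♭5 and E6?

augmented fifth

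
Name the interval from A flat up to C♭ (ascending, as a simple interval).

The letter names run A→C, a span of 2 letter steps, so the interval is some kind of third.
Ab to Cb is 3 semitones. A major third is 4, so 3 makes it minor.

minor third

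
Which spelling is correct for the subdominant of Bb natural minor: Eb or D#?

Eb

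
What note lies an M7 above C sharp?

A seventh above C lands on the letter B.
A major seventh spans 11 semitones, so C# moves to pitch class 0. On the letter B that is B#.

B#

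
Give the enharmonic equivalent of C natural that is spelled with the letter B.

B#

Plain B sits 1 semitone below C, so on the letter B the same pitch needs a sharp: B#.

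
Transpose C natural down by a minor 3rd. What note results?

A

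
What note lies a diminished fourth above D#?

G

D up a perfect fourth is G, so the target letter is G.
From D#, a diminished fourth is 4 semitones up: G.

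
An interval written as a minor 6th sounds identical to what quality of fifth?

augmented

A minor sixth spans 8 semitones.
A fifth spanning 8 semitones is augmented (the perfect fifth is 7).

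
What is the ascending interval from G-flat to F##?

doubly augmented seventh

The letter names run G→F, a span of 6 letter steps, so the interval is some kind of seventh.
Gb to F## is 13 semitones. A major seventh is 11, so 13 makes it doubly augmented.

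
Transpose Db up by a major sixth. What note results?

A sixth above D lands on the letter B.
A major sixth spans 9 semitones, so Db moves to pitch class 10. On the letter B that is Bb.

Bb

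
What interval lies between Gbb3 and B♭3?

Counting letters G–A–B gives a third.
Gbb→Bb = 5 semitones, 1 wider than the major third (4), so augmented.

augmented third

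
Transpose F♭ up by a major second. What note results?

Gb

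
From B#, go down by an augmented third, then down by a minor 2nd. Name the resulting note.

F#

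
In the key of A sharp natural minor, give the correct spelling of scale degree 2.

Degree 2 takes the letter 1 step above A, which is B.
In natural minor, degree 2 sits 2 semitones above the tonic. A# + 2 semitones is pitch class 0, spelled on B as B#.

B#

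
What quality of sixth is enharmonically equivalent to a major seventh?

A major seventh spans 11 semitones.
A sixth spanning 11 semitones is doubly augmented (the major sixth is 9).

doubly augmented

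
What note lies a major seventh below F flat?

Gbb

F down a major seventh is Gb, so the target letter is G.
From Fb, a major seventh is 11 semitones down: Gbb.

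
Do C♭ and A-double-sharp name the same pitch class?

Cb = pitch class 11 and A## = pitch class 11 — the same pitch class, so they are enharmonic equivalents.

Yes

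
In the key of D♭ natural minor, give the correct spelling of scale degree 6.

Degree 6 takes the letter 5 steps above D, which is B.
In natural minor, degree 6 sits 8 semitones above the tonic. Db + 8 semitones is pitch class 9, spelled on B as Bbb.

Bbb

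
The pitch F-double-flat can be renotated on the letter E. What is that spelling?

Eb

Plain E sits 1 semitone above Fbb, so on the letter E the same pitch needs a flat: Eb.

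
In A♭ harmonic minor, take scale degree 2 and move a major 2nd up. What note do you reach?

Scale degree 2 of Ab harmonic minor is Bb.
A major second (2 semitones) above Bb lands on the letter C, giving C.

C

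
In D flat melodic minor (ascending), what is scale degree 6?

Degree 6 takes the letter 5 steps above D, which is B.
In melodic minor (ascending), degree 6 sits 9 semitones above the tonic. Db + 9 semitones is pitch class 10, spelled on B as Bb.

Bb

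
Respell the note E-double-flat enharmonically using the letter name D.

D

Ebb is pitch class 2. The letter D alone is pitch class 2.
Pitch class 2 on D needs no accidental: D.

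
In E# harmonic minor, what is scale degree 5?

The E# harmonic minor scale runs E# F## G# A# B# C# D##.
Degree 5 is B#.

B#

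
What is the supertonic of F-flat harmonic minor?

The Fb harmonic minor scale runs Fb Gb Abb Bbb Cb Dbb Eb.
Degree 2 is Gb.

Gb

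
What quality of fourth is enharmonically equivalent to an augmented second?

An augmented second spans 3 semitones.
A fourth spanning 3 semitones is doubly diminished (the perfect fourth is 5).

doubly diminished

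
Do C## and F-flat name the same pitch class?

Two spellings are enharmonically equivalent only if they share a pitch class.
Here C## → 2, Fb → 4; 2 ≠ 4, so they are not.

No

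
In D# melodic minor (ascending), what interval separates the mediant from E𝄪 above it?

augmented seventh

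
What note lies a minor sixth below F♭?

A sixth below F lands on the letter A.
A minor sixth spans 8 semitones, so Fb moves to pitch class 8. On the letter A that is Ab.

Ab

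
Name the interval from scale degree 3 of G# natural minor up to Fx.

augmented fifth

Scale degree 3 of G# natural minor is B.
B up to F##: letters B→F make it a fifth; 8 semitones makes it augmented.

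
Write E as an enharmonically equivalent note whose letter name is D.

D##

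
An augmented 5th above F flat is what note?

C

F up a perfect fifth is C, so the target letter is C.
From Fb, an augmented fifth is 8 semitones up: C.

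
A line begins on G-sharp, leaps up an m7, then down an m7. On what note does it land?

A minor seventh up from G# is F# (letter F, 10 semitones up).
A minor seventh down from F# is G# (letter G, 10 semitones down).

G#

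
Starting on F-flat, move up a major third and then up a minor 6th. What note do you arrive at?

Fb

A major third up from Fb is Ab (letter A, 4 semitones up).
A minor sixth up from Ab is Fb (letter F, 8 semitones up).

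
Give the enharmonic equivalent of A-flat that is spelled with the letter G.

G#

Plain G sits 1 semitone below Ab, so on the letter G the same pitch needs a sharp: G#.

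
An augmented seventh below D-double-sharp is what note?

E

D down a major seventh is Eb, so the target letter is E.
From D##, an augmented seventh is 12 semitones down: E.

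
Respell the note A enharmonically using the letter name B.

A is pitch class 9. The letter B alone is pitch class 11.
To reach pitch class 9 from B requires an offset of -2 semitones, i.e. double flat: Bbb.

Bbb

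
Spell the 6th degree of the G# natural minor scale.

The G# natural minor scale runs G# A# B C# D# E F#.
Degree 6 is E.

E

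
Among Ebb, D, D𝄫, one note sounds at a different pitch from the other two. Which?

Dbb

In 12-tone equal temperament, enharmonic equivalents share a pitch class. Ebb is pitch class 2; D is pitch class 2; Dbb is pitch class 0.
Ebb and D share pitch class 2, while Dbb is pitch class 0.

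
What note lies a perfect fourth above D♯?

G#

D up a perfect fourth is G, so the target letter is G.
From D#, a perfect fourth is 5 semitones up: G#.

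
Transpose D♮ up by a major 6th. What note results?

B

A sixth above D lands on the letter B.
A major sixth spans 9 semitones, so D moves to pitch class 11. On the letter B that is B.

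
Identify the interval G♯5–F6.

diminished seventh

The letter names run G→F, a span of 6 letter steps, so the interval is some kind of seventh.
G# to F is 9 semitones. A major seventh is 11, so 9 makes it diminished.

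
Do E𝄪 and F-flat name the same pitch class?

E## is pitch class 6; Fb is pitch class 4.
The pitch classes differ (6 vs. 4), so they are not enharmonic equivalents.

No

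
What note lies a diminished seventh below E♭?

A seventh below E lands on the letter F.
A diminished seventh spans 9 semitones, so Eb moves to pitch class 6. On the letter F that is F#.

F#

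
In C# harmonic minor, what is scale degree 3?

E

The C# harmonic minor scale runs C# D# E F# G# A B#.
Degree 3 is E.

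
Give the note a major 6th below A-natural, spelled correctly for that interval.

A down a major sixth is C, so the target letter is C.
From A, a major sixth is 9 semitones down: C.

C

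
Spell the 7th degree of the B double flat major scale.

Degree 7 takes the letter 6 steps above B, which is A.
In major, degree 7 sits 11 semitones above the tonic. Bbb + 11 semitones is pitch class 8, spelled on A as Ab.

Ab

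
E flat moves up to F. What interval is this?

The letter names run E→F, a span of 1 letter step, so the interval is some kind of second.
Eb to F is 2 semitones. A major second is 2, so 2 makes it major.

major second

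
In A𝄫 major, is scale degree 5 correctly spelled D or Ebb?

Each scale degree takes a distinct letter name. Degree 5 of a scale on A must use the letter E.
Ebb and D are enharmonically the same pitch, but only Ebb uses the letter E, so it is the correct spelling here.

Ebb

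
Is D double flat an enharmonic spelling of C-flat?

Two spellings are enharmonically equivalent only if they share a pitch class.
Here Dbb → 0, Cb → 11; 0 ≠ 11, so they are not.

No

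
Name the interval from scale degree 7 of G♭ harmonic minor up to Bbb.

diminished fourth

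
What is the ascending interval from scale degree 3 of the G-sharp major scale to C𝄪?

Scale degree 3 of G# major is B#.
B# up to C##: letters B→C make it a second; 2 semitones makes it major.

major second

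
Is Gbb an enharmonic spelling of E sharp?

Yes

Gbb is pitch class 5; E# is pitch class 5.
All spellings map to pitch class 5, so they are enharmonically equivalent.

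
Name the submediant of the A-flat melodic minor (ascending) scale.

F

Degree 6 takes the letter 5 steps above A, which is F.
In melodic minor (ascending), degree 6 sits 9 semitones above the tonic. Ab + 9 semitones is pitch class 5, spelled on F as F.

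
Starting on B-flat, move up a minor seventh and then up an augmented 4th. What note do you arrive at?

D

A minor seventh up from Bb is Ab (letter A, 10 semitones up).
An augmented fourth up from Ab is D (letter D, 6 semitones up).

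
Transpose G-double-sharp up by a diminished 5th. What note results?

G up a perfect fifth is D, so the target letter is D.
From G##, a diminished fifth is 6 semitones up: D#.

D#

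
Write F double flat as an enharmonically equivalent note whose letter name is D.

Plain D sits 1 semitone below Fbb, so on the letter D the same pitch needs a sharp: D#.

D#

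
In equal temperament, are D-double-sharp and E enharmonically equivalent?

Yes

D## is pitch class 4; E is pitch class 4.
All spellings map to pitch class 4, so they are enharmonically equivalent.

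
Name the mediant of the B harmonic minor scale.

D

Degree 3 takes the letter 2 steps above B, which is D.
In harmonic minor, degree 3 sits 3 semitones above the tonic. B + 3 semitones is pitch class 2, spelled on D as D.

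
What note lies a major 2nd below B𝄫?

Abb

A second below B lands on the letter A.
A major second spans 2 semitones, so Bbb moves to pitch class 7. On the letter A that is Abb.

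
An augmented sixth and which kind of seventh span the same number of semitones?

An augmented sixth spans 10 semitones.
A seventh spanning 10 semitones is minor (the major seventh is 11).

minor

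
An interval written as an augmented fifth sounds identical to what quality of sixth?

An augmented fifth spans 8 semitones.
A sixth spanning 8 semitones is minor (the major sixth is 9).

minor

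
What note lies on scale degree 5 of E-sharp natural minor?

The E# natural minor scale runs E# F## G# A# B# C# D#.
Degree 5 is B#.

B#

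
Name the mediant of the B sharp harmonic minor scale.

D#

Degree 3 takes the letter 2 steps above B, which is D.
In harmonic minor, degree 3 sits 3 semitones above the tonic. B# + 3 semitones is pitch class 3, spelled on D as D#.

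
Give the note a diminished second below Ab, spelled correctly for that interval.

G#

A down a major second is G, so the target letter is G.
From Ab, a diminished second is 0 semitones down: G#.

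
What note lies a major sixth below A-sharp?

A sixth below A lands on the letter C.
A major sixth spans 9 semitones, so A# moves to pitch class 1. On the letter C that is C#.

C#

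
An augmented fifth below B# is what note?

B down a perfect fifth is E, so the target letter is E.
From B#, an augmented fifth is 8 semitones down: E.

E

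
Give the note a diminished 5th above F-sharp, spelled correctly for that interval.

C

A fifth above F lands on the letter C.
A diminished fifth spans 6 semitones, so F# moves to pitch class 0. On the letter C that is C.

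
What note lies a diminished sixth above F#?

F up a major sixth is D, so the target letter is D.
From F#, a diminished sixth is 7 semitones up: Db.

Db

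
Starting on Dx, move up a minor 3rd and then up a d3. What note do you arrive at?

A

A minor third up from D## is F## (letter F, 3 semitones up).
A diminished third up from F## is A (letter A, 2 semitones up).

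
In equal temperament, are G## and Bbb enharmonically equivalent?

G## is pitch class 9; Bbb is pitch class 9.
All spellings map to pitch class 9, so they are enharmonically equivalent.

Yes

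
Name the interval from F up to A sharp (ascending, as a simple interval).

augmented third

Counting letters F–G–A gives a third.
F→A# = 5 semitones, 1 wider than the major third (4), so augmented.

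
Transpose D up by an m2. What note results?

D up a major second is E, so the target letter is E.
From D, a minor second is 1 semitone up: Eb.

Eb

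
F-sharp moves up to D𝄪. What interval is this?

The letter names run F→D, a span of 5 letter steps, so the interval is some kind of sixth.
F# to D## is 10 semitones. A major sixth is 9, so 10 makes it augmented.

augmented sixth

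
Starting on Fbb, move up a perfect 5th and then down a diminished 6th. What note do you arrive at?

Eb

A perfect fifth up from Fbb is Cbb (letter C, 7 semitones up).
A diminished sixth down from Cbb is Eb (letter E, 7 semitones down).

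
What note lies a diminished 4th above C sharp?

A fourth above C lands on the letter F.
A diminished fourth spans 4 semitones, so C# moves to pitch class 5. On the letter F that is F.

F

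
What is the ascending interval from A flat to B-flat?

The letter names run A→B, a span of 1 letter step, so the interval is some kind of second.
Ab to Bb is 2 semitones. A major second is 2, so 2 makes it major.

major second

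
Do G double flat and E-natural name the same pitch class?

Two spellings are enharmonically equivalent only if they share a pitch class.
Here Gbb → 5, E → 4; 4 ≠ 5, so they are not.

No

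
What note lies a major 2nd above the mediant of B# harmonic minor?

The mediant of B# harmonic minor is D#.
A major second (2 semitones) above D# lands on the letter E, giving E#.

E#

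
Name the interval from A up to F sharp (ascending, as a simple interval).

major sixth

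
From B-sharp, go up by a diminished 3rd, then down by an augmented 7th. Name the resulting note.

Ebb

A diminished third up from B# is D (letter D, 2 semitones up).
An augmented seventh down from D is Ebb (letter E, 12 semitones down).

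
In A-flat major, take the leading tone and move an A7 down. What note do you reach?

Abb

The leading tone of Ab major is G.
An augmented seventh (12 semitones) below G lands on the letter A, giving Abb.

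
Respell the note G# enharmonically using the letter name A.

Plain A sits 1 semitone above G#, so on the letter A the same pitch needs a flat: Ab.

Ab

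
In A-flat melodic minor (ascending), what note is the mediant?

The Ab melodic minor (ascending) scale runs Ab Bb Cb Db Eb F G.
Degree 3 is Cb.

Cb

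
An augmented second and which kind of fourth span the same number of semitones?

An augmented second spans 3 semitones.
A fourth spanning 3 semitones is doubly diminished (the perfect fourth is 5).

doubly diminished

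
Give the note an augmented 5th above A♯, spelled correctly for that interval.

A up a perfect fifth is E, so the target letter is E.
From A#, an augmented fifth is 8 semitones up: E##.

E##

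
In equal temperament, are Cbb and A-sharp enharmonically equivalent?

Cbb = pitch class 10 and A# = pitch class 10 — the same pitch class, so they are enharmonic equivalents.

Yes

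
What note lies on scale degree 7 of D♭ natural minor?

Cb

The Db natural minor scale runs Db Eb Fb Gb Ab Bbb Cb.
Degree 7 is Cb.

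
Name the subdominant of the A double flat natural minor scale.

Dbb

The Abb natural minor scale runs Abb Bbb Cbb Dbb Ebb Fbb Gbb.
Degree 4 is Dbb.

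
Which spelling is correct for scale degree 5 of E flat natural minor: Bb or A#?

Each scale degree takes a distinct letter name. Degree 5 of a scale on E must use the letter B.
Bb and A# are enharmonically the same pitch, but only Bb uses the letter B, so it is the correct spelling here.

Bb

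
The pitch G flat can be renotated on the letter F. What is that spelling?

Plain F sits 1 semitone below Gb, so on the letter F the same pitch needs a sharp: F#.

F#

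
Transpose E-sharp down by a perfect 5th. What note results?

A#

E down a perfect fifth is A, so the target letter is A.
From E#, a perfect fifth is 7 semitones down: A#.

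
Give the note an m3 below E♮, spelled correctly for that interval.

C#

E down a major third is C, so the target letter is C.
From E, a minor third is 3 semitones down: C#.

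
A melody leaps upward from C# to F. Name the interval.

diminished fourth

The letter names run C→F, a span of 3 letter steps, so the interval is some kind of fourth.
C# to F is 4 semitones. A perfect fourth is 5, so 4 makes it diminished.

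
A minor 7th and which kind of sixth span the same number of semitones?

augmented

A minor seventh spans 10 semitones.
A sixth spanning 10 semitones is augmented (the major sixth is 9).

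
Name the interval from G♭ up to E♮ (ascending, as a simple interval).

augmented sixth

The letter names run G→E, a span of 5 letter steps, so the interval is some kind of sixth.
Gb to E is 10 semitones. A major sixth is 9, so 10 makes it augmented.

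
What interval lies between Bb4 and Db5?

Counting letters B–C–D gives a third.
Bb→Db = 3 semitones, 1 narrower than the major third (4), so minor.

minor third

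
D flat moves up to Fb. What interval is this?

minor third

The letter names run D→F, a span of 2 letter steps, so the interval is some kind of third.
Db to Fb is 3 semitones. A major third is 4, so 3 makes it minor.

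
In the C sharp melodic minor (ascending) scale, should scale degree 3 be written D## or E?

Each scale degree takes a distinct letter name. Degree 3 of a scale on C must use the letter E.
E and D## are enharmonically the same pitch, but only E uses the letter E, so it is the correct spelling here.

E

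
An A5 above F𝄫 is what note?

Cb

A fifth above F lands on the letter C.
An augmented fifth spans 8 semitones, so Fbb moves to pitch class 11. On the letter C that is Cb.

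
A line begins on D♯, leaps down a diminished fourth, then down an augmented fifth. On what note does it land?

A diminished fourth down from D# is A## (letter A, 4 semitones down).
An augmented fifth down from A## is D# (letter D, 8 semitones down).

D#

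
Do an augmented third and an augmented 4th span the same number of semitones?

An augmented third spans 5 semitones; an augmented fourth spans 6.
The spans differ, so they are not enharmonic equivalents.

No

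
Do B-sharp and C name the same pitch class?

Yes

B# = pitch class 0 and C = pitch class 0 — the same pitch class, so they are enharmonic equivalents.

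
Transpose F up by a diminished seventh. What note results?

A seventh above F lands on the letter E.
A diminished seventh spans 9 semitones, so F moves to pitch class 2. On the letter E that is Ebb.

Ebb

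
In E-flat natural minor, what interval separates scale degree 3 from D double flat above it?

diminished fifth

Scale degree 3 of Eb natural minor is Gb.
Gb up to Dbb: letters G→D make it a fifth; 6 semitones makes it diminished.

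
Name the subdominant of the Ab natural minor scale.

Db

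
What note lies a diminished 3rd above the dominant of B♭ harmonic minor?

Abb

The dominant of Bb harmonic minor is F.
A diminished third (2 semitones) above F lands on the letter A, giving Abb.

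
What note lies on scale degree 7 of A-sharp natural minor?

The A# natural minor scale runs A# B# C# D# E# F# G#.
Degree 7 is G#.

G#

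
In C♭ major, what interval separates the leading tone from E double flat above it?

The leading tone of Cb major is Bb.
Bb up to Ebb: letters B→E make it a fourth; 4 semitones makes it diminished.

diminished fourth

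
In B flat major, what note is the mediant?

Degree 3 takes the letter 2 steps above B, which is D.
In major, degree 3 sits 4 semitones above the tonic. Bb + 4 semitones is pitch class 2, spelled on D as D.

D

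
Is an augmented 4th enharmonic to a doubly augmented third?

Yes

An augmented fourth spans 6 semitones; a doubly augmented third spans 6.
They are enharmonically equivalent.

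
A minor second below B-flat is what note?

A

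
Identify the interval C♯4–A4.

minor sixth

The letter names run C→A, a span of 5 letter steps, so the interval is some kind of sixth.
C# to A is 8 semitones. A major sixth is 9, so 8 makes it minor.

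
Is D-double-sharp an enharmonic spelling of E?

Yes

D## = pitch class 4 and E = pitch class 4 — the same pitch class, so they are enharmonic equivalents.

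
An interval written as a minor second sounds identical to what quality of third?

A minor second spans 1 semitone.
A third spanning 1 semitone is doubly diminished (the major third is 4).

doubly diminished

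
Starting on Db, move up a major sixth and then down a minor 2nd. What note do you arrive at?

A major sixth up from Db is Bb (letter B, 9 semitones up).
A minor second down from Bb is A (letter A, 1 semitone down).

A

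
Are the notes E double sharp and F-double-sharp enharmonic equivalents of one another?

E## is pitch class 6; F## is pitch class 7.
The pitch classes differ (6 vs. 7), so they are not enharmonic equivalents.

No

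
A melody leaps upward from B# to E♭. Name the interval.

Counting letters B–C–D–E gives a fourth.
B#→Eb = 3 semitones, 2 narrower than the perfect fourth (5), so doubly diminished.

doubly diminished fourth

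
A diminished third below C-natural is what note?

A#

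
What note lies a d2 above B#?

B up a major second is C#, so the target letter is C.
From B#, a diminished second is 0 semitones up: C.

C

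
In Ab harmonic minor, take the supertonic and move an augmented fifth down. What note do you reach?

Ebb

The supertonic of Ab harmonic minor is Bb.
An augmented fifth (8 semitones) below Bb lands on the letter E, giving Ebb.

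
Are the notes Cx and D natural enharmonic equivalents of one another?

Yes

C## is pitch class 2; D is pitch class 2.
All spellings map to pitch class 2, so they are enharmonically equivalent.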